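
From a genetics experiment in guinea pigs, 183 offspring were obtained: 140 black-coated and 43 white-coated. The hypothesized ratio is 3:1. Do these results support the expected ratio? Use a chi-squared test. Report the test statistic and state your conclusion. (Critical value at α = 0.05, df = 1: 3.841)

Total ratio parts = 4. Expected numbers out of 183:
  black-coated: 183 × 3/4 = 137.25
  white-coated: 183 × 1/4 = 45.75
χ² = Σ (O − E)² / E
  black-coated: (140 − 137.25)² / 137.25 = 0.0551
  white-coated: (43 − 45.75)² / 45.75 = 0.1653
χ² = 0.0551 + 0.1653 = 0.2204 ≈ 0.220
Degrees of freedom = 2 − 1 = 1; critical value at α = 0.05 is 3.841.
Since 0.220 < 3.841, we fail to reject the null hypothesis — the data are consistent with the 3:1 ratio.

0.220; consistent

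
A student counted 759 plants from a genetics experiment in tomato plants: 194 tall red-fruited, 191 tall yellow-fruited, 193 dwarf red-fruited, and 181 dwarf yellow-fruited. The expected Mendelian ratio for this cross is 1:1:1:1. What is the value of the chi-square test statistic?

The 1:1:1:1 ratio has 4 parts, so with N = 759 the expected counts are:
  tall red-fruited: 759 × 1/4 = 189.75
  tall yellow-fruited: 759 × 1/4 = 189.75
  dwarf red-fruited: 759 × 1/4 = 189.75
  dwarf yellow-fruited: 759 × 1/4 = 189.75
χ² = Σ (O − E)² / E
  tall red-fruited: (194 − 189.75)² / 189.75 = 0.0952
  tall yellow-fruited: (191 − 189.75)² / 189.75 = 0.0082
  dwarf red-fruited: (193 − 189.75)² / 189.75 = 0.0557
  dwarf yellow-fruited: (181 − 189.75)² / 189.75 = 0.4035
χ² = 0.0952 + 0.0082 + 0.0557 + 0.4035 = 0.5626 ≈ 0.563

0.563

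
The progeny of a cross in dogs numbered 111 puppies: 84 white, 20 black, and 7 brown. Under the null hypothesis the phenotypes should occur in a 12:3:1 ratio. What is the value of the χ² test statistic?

0.039

Under the 12:3:1 hypothesis (Σ ratio = 16, N = 111):
  white: 111 × 12/16 = 83.25
  black: 111 × 3/16 = 20.8125
  brown: 111 × 1/16 = 6.9375
χ² = Σ (O − E)² / E
  white: (84 − 83.25)² / 83.25 = 0.0068
  black: (20 − 20.8125)² / 20.8125 = 0.0317
  brown: (7 − 6.9375)² / 6.9375 = 0.0006
χ² = 0.0068 + 0.0317 + 0.0006 = 0.0391 ≈ 0.039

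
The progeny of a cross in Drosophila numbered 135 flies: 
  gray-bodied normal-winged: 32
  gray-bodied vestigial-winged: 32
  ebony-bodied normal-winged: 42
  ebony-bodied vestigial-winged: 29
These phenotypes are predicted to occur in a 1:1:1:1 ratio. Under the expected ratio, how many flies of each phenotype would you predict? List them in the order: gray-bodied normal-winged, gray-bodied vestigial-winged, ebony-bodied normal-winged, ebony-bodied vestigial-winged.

33.75, 33.75, 33.75, 33.75

Total ratio parts = 4. Expected numbers out of 135:
  gray-bodied normal-winged: 135 × 1/4 = 33.75
  gray-bodied vestigial-winged: 135 × 1/4 = 33.75
  ebony-bodied normal-winged: 135 × 1/4 = 33.75
  ebony-bodied vestigial-winged: 135 × 1/4 = 33.75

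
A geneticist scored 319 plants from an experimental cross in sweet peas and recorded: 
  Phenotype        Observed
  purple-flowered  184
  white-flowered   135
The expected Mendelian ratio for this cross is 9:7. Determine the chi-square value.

0.265

The 9:7 ratio has 16 parts, so with N = 319 the expected counts are:
  purple-flowered: 319 × 9/16 = 179.4375
  white-flowered: 319 × 7/16 = 139.5625
χ² = Σ (O − E)² / E
  purple-flowered: (184 − 179.4375)² / 179.4375 = 0.1160
  white-flowered: (135 − 139.5625)² / 139.5625 = 0.1492
χ² = 0.1160 + 0.1492 = 0.2652 ≈ 0.265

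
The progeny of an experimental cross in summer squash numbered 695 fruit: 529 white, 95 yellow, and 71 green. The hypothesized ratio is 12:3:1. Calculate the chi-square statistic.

The 12:3:1 ratio has 16 parts, so with N = 695 the expected counts are:
  white: 695 × 12/16 = 521.25
  yellow: 695 × 3/16 = 130.3125
  green: 695 × 1/16 = 43.4375
χ² = Σ (O − E)² / E
  white: (529 − 521.25)² / 521.25 = 0.1152
  yellow: (95 − 130.3125)² / 130.3125 = 9.5691
  green: (71 − 43.4375)² / 43.4375 = 17.4893
χ² = 0.1152 + 9.5691 + 17.4893 = 27.1736 ≈ 27.174

27.174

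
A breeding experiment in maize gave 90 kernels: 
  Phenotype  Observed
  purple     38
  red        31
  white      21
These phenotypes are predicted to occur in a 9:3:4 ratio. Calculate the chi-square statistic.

Under the 9:3:4 hypothesis (Σ ratio = 16, N = 90):
  purple: 90 × 9/16 = 50.625
  red: 90 × 3/16 = 16.875
  white: 90 × 4/16 = 22.5
χ² = Σ (O − E)² / E
  purple: (38 − 50.625)² / 50.625 = 3.1485
  red: (31 − 16.875)² / 16.875 = 11.8231
  white: (21 − 22.5)² / 22.5 = 0.1000
χ² = 3.1485 + 11.8231 + 0.1000 = 15.0716 ≈ 15.072

15.072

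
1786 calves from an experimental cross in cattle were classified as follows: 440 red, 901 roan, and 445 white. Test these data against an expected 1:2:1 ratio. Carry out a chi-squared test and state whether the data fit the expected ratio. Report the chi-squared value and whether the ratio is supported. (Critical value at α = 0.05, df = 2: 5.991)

0.171; consistent

Under the 1:2:1 hypothesis (Σ ratio = 4, N = 1786):
  red: 1786 × 1/4 = 446.5
  roan: 1786 × 2/4 = 893
  white: 1786 × 1/4 = 446.5
χ² = Σ (O − E)² / E
  red: (440 − 446.5)² / 446.5 = 0.0946
  roan: (901 − 893)² / 893 = 0.0717
  white: (445 − 446.5)² / 446.5 = 0.0050
χ² = 0.0946 + 0.0717 + 0.0050 = 0.1713 ≈ 0.171
Degrees of freedom = 3 − 1 = 2; critical value at α = 0.05 is 5.991.
Since 0.171 < 5.991, we fail to reject the null hypothesis — the data are consistent with the 1:2:1 ratio.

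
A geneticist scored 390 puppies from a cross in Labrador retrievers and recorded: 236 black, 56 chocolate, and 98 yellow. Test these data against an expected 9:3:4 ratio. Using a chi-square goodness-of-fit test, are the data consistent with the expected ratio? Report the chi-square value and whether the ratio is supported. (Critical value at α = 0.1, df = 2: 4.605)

Expected counts for N = 390 under a 9:3:4 ratio (total parts = 16):
  black: 390 × 9/16 = 219.375
  chocolate: 390 × 3/16 = 73.125
  yellow: 390 × 4/16 = 97.5
χ² = Σ (O − E)² / E
  black: (236 − 219.375)² / 219.375 = 1.2599
  chocolate: (56 − 73.125)² / 73.125 = 4.0105
  yellow: (98 − 97.5)² / 97.5 = 0.0026
χ² = 1.2599 + 4.0105 + 0.0026 = 5.273
Degrees of freedom = 3 − 1 = 2; critical value at α = 0.1 is 4.605.
Since 5.273 > 4.605, we reject the null hypothesis — the data do not fit the 9:3:4 ratio.

5.273; not consistent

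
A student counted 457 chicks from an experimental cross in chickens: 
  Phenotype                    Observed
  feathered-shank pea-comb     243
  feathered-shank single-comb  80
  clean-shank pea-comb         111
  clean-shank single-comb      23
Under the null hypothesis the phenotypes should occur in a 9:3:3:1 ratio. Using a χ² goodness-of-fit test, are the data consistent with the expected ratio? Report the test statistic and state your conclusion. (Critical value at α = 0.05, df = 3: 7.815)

9.708; not consistent

Expected counts for N = 457 under a 9:3:3:1 ratio (total parts = 16):
  feathered-shank pea-comb: 457 × 9/16 = 257.0625
  feathered-shank single-comb: 457 × 3/16 = 85.6875
  clean-shank pea-comb: 457 × 3/16 = 85.6875
  clean-shank single-comb: 457 × 1/16 = 28.5625
χ² = Σ (O − E)² / E
  feathered-shank pea-comb: (243 − 257.0625)² / 257.0625 = 0.7693
  feathered-shank single-comb: (80 − 85.6875)² / 85.6875 = 0.3775
  clean-shank pea-comb: (111 − 85.6875)² / 85.6875 = 7.4774
  clean-shank single-comb: (23 − 28.5625)² / 28.5625 = 1.0833
χ² = 0.7693 + 0.3775 + 7.4774 + 1.0833 = 9.7075 ≈ 9.708
Degrees of freedom = 4 − 1 = 3; critical value at α = 0.05 is 7.815.
Since 9.708 > 7.815, we reject the null hypothesis — the data do not fit the 9:3:3:1 ratio.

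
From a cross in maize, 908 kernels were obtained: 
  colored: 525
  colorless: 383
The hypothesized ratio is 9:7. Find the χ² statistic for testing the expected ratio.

Total ratio parts = 16. Expected numbers out of 908:
  colored: 908 × 9/16 = 510.75
  colorless: 908 × 7/16 = 397.25
χ² = Σ (O − E)² / E
  colored: (525 − 510.75)² / 510.75 = 0.3976
  colorless: (383 − 397.25)² / 397.25 = 0.5112
χ² = 0.3976 + 0.5112 = 0.9088 ≈ 0.909

0.909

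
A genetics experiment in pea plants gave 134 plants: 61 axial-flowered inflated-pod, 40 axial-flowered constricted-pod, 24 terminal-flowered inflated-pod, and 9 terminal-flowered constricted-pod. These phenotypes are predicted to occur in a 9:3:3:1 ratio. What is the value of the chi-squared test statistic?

Expected counts for N = 134 under a 9:3:3:1 ratio (total parts = 16):
  axial-flowered inflated-pod: 134 × 9/16 = 75.375
  axial-flowered constricted-pod: 134 × 3/16 = 25.125
  terminal-flowered inflated-pod: 134 × 3/16 = 25.125
  terminal-flowered constricted-pod: 134 × 1/16 = 8.375
χ² = Σ (O − E)² / E
  axial-flowered inflated-pod: (61 − 75.375)² / 75.375 = 2.7415
  axial-flowered constricted-pod: (40 − 25.125)² / 25.125 = 8.8066
  terminal-flowered inflated-pod: (24 − 25.125)² / 25.125 = 0.0504
  terminal-flowered constricted-pod: (9 − 8.375)² / 8.375 = 0.0466
χ² = 2.7415 + 8.8066 + 0.0504 + 0.0466 = 11.6451 ≈ 11.645

11.645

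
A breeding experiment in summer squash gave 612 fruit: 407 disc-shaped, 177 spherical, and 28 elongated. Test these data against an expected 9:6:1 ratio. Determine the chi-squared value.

Total ratio parts = 16. Expected numbers out of 612:
  disc-shaped: 612 × 9/16 = 344.25
  spherical: 612 × 6/16 = 229.5
  elongated: 612 × 1/16 = 38.25
χ² = Σ (O − E)² / E
  disc-shaped: (407 − 344.25)² / 344.25 = 11.4381
  spherical: (177 − 229.5)² / 229.5 = 12.0098
  elongated: (28 − 38.25)² / 38.25 = 2.7467
χ² = 11.4381 + 12.0098 + 2.7467 = 26.1946 ≈ 26.195

26.195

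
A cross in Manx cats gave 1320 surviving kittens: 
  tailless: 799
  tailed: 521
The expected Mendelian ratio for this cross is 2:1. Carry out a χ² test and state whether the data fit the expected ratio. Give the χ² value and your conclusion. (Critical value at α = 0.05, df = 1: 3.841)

22.367; not consistent

Under the 2:1 hypothesis (Σ ratio = 3, N = 1320):
  tailless: 1320 × 2/3 = 880
  tailed: 1320 × 1/3 = 440
χ² = Σ (O − E)² / E
  tailless: (799 − 880)² / 880 = 7.4557
  tailed: (521 − 440)² / 440 = 14.9114
χ² = 7.4557 + 14.9114 = 22.3671 ≈ 22.367
Degrees of freedom = 2 − 1 = 1; critical value at α = 0.05 is 3.841.
Since 22.367 > 3.841, we reject the null hypothesis — the data do not fit the 2:1 ratio.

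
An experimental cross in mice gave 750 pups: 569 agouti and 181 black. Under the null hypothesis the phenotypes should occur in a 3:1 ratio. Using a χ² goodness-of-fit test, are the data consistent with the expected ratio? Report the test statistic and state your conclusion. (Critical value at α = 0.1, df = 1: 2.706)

Total ratio parts = 4. Expected numbers out of 750:
  agouti: 750 × 3/4 = 562.5
  black: 750 × 1/4 = 187.5
χ² = Σ (O − E)² / E
  agouti: (569 − 562.5)² / 562.5 = 0.0751
  black: (181 − 187.5)² / 187.5 = 0.2253
χ² = 0.0751 + 0.2253 = 0.3004 ≈ 0.300
Degrees of freedom = 2 − 1 = 1; critical value at α = 0.1 is 2.706.
Since 0.300 < 2.706, we fail to reject the null hypothesis — the data are consistent with the 3:1 ratio.

0.300; consistent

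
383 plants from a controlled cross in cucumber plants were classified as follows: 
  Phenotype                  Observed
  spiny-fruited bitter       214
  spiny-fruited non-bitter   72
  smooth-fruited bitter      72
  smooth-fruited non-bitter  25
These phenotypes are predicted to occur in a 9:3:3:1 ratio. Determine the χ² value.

Expected counts for N = 383 under a 9:3:3:1 ratio (total parts = 16):
  spiny-fruited bitter: 383 × 9/16 = 215.4375
  spiny-fruited non-bitter: 383 × 3/16 = 71.8125
  smooth-fruited bitter: 383 × 3/16 = 71.8125
  smooth-fruited non-bitter: 383 × 1/16 = 23.9375
χ² = Σ (O − E)² / E
  spiny-fruited bitter: (214 − 215.4375)² / 215.4375 = 0.0096
  spiny-fruited non-bitter: (72 − 71.8125)² / 71.8125 = 0.0005
  smooth-fruited bitter: (72 − 71.8125)² / 71.8125 = 0.0005
  smooth-fruited non-bitter: (25 − 23.9375)² / 23.9375 = 0.0472
χ² = 0.0096 + 0.0005 + 0.0005 + 0.0472 = 0.0578 ≈ 0.058

0.058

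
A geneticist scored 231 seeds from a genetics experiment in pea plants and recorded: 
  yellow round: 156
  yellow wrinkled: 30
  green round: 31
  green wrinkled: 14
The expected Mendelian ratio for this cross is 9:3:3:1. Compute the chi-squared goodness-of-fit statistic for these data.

Under the 9:3:3:1 hypothesis (Σ ratio = 16, N = 231):
  yellow round: 231 × 9/16 = 129.9375
  yellow wrinkled: 231 × 3/16 = 43.3125
  green round: 231 × 3/16 = 43.3125
  green wrinkled: 231 × 1/16 = 14.4375
χ² = Σ (O − E)² / E
  yellow round: (156 − 129.9375)² / 129.9375 = 5.2275
  yellow wrinkled: (30 − 43.3125)² / 43.3125 = 4.0917
  green round: (31 − 43.3125)² / 43.3125 = 3.5001
  green wrinkled: (14 − 14.4375)² / 14.4375 = 0.0133
χ² = 5.2275 + 4.0917 + 3.5001 + 0.0133 = 12.8326 ≈ 12.833

12.833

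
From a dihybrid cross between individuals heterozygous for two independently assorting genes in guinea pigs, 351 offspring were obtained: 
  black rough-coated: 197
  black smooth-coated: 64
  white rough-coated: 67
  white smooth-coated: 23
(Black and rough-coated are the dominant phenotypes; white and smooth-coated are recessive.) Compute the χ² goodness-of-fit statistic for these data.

A dihybrid F₂ with independent assortment and complete dominance at both loci gives a 9:3:3:1 phenotypic ratio.
Total ratio parts = 16. Expected numbers out of 351:
  black rough-coated: 351 × 9/16 = 197.4375
  black smooth-coated: 351 × 3/16 = 65.8125
  white rough-coated: 351 × 3/16 = 65.8125
  white smooth-coated: 351 × 1/16 = 21.9375
χ² = Σ (O − E)² / E
  black rough-coated: (197 − 197.4375)² / 197.4375 = 0.0010
  black smooth-coated: (64 − 65.8125)² / 65.8125 = 0.0499
  white rough-coated: (67 − 65.8125)² / 65.8125 = 0.0214
  white smooth-coated: (23 − 21.9375)² / 21.9375 = 0.0515
χ² = 0.0010 + 0.0499 + 0.0214 + 0.0515 = 0.1238 ≈ 0.124

0.124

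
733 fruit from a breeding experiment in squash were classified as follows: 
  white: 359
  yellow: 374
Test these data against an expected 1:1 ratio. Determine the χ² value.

The 1:1 ratio has 2 parts, so with N = 733 the expected counts are:
  white: 733 × 1/2 = 366.5
  yellow: 733 × 1/2 = 366.5
χ² = Σ (O − E)² / E
  white: (359 − 366.5)² / 366.5 = 0.1535
  yellow: (374 − 366.5)² / 366.5 = 0.1535
χ² = 0.1535 + 0.1535 = 0.307

0.307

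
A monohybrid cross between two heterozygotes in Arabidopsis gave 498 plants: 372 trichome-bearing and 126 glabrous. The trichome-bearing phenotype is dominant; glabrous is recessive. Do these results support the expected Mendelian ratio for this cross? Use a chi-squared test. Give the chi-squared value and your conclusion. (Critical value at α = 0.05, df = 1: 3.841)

0.024; consistent

For a monohybrid cross between heterozygotes with complete dominance, the expected phenotypic ratio is 3:1.
Total ratio parts = 4. Expected numbers out of 498:
  trichome-bearing: 498 × 3/4 = 373.5
  glabrous: 498 × 1/4 = 124.5
χ² = Σ (O − E)² / E
  trichome-bearing: (372 − 373.5)² / 373.5 = 0.0060
  glabrous: (126 − 124.5)² / 124.5 = 0.0181
χ² = 0.0060 + 0.0181 = 0.0241 ≈ 0.024
Degrees of freedom = 2 − 1 = 1; critical value at α = 0.05 is 3.841.
Since 0.024 < 3.841, we fail to reject the null hypothesis — the data are consistent with the 3:1 ratio.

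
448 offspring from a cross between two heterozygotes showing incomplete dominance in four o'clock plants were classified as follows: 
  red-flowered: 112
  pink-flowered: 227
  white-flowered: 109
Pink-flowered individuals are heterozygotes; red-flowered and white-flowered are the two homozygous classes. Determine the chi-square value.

0.121

With incomplete dominance, a heterozygote × heterozygote cross gives a 1:2:1 phenotypic ratio.
Total ratio parts = 4. Expected numbers out of 448:
  red-flowered: 448 × 1/4 = 112
  pink-flowered: 448 × 2/4 = 224
  white-flowered: 448 × 1/4 = 112
χ² = Σ (O − E)² / E
  red-flowered: (112 − 112)² / 112 = 0.0000
  pink-flowered: (227 − 224)² / 224 = 0.0402
  white-flowered: (109 − 112)² / 112 = 0.0804
χ² = 0.0000 + 0.0402 + 0.0804 = 0.1206 ≈ 0.121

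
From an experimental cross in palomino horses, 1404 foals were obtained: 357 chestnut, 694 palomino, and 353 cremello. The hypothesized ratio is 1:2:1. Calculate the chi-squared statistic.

0.205

Under the 1:2:1 hypothesis (Σ ratio = 4, N = 1404):
  chestnut: 1404 × 1/4 = 351
  palomino: 1404 × 2/4 = 702
  cremello: 1404 × 1/4 = 351
χ² = Σ (O − E)² / E
  chestnut: (357 − 351)² / 351 = 0.1026
  palomino: (694 − 702)² / 702 = 0.0912
  cremello: (353 − 351)² / 351 = 0.0114
χ² = 0.1026 + 0.0912 + 0.0114 = 0.2052 ≈ 0.205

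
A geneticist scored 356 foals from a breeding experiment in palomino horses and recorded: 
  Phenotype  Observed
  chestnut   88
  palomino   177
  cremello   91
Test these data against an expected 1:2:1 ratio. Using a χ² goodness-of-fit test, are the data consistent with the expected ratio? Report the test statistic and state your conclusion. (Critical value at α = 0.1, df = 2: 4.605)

The 1:2:1 ratio has 4 parts, so with N = 356 the expected counts are:
  chestnut: 356 × 1/4 = 89
  palomino: 356 × 2/4 = 178
  cremello: 356 × 1/4 = 89
χ² = Σ (O − E)² / E
  chestnut: (88 − 89)² / 89 = 0.0112
  palomino: (177 − 178)² / 178 = 0.0056
  cremello: (91 − 89)² / 89 = 0.0449
χ² = 0.0112 + 0.0056 + 0.0449 = 0.0617 ≈ 0.062
Degrees of freedom = 3 − 1 = 2; critical value at α = 0.1 is 4.605.
Since 0.062 < 4.605, we fail to reject the null hypothesis — the data are consistent with the 1:2:1 ratio.

0.062; consistent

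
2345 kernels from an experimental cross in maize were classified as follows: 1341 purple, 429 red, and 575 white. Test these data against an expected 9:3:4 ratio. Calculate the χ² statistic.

0.841

The 9:3:4 ratio has 16 parts, so with N = 2345 the expected counts are:
  purple: 2345 × 9/16 = 1319.0625
  red: 2345 × 3/16 = 439.6875
  white: 2345 × 4/16 = 586.25
χ² = Σ (O − E)² / E
  purple: (1341 − 1319.0625)² / 1319.0625 = 0.3648
  red: (429 − 439.6875)² / 439.6875 = 0.2598
  white: (575 − 586.25)² / 586.25 = 0.2159
χ² = 0.3648 + 0.2598 + 0.2159 = 0.8405 ≈ 0.841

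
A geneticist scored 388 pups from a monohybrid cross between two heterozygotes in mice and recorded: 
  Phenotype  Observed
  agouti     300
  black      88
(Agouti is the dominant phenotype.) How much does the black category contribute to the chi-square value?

0.835

For a monohybrid cross between heterozygotes with complete dominance, the expected phenotypic ratio is 3:1.
Total ratio parts = 4. Expected numbers out of 388:
  agouti: 388 × 3/4 = 291
  black: 388 × 1/4 = 97
Contribution of black: (88 − 97)² / 97 = 0.8351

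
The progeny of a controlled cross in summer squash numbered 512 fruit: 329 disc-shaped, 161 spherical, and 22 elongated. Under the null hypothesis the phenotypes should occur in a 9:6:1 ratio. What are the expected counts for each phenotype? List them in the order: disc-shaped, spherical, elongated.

Under the 9:6:1 hypothesis (Σ ratio = 16, N = 512):
  disc-shaped: 512 × 9/16 = 288
  spherical: 512 × 6/16 = 192
  elongated: 512 × 1/16 = 32

288, 192, 32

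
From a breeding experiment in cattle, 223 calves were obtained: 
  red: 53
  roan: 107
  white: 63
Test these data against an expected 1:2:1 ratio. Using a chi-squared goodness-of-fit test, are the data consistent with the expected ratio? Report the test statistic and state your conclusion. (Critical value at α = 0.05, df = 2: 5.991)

1.260; consistent

Under the 1:2:1 hypothesis (Σ ratio = 4, N = 223):
  red: 223 × 1/4 = 55.75
  roan: 223 × 2/4 = 111.5
  white: 223 × 1/4 = 55.75
χ² = Σ (O − E)² / E
  red: (53 − 55.75)² / 55.75 = 0.1357
  roan: (107 − 111.5)² / 111.5 = 0.1816
  white: (63 − 55.75)² / 55.75 = 0.9428
χ² = 0.1357 + 0.1816 + 0.9428 = 1.2601 ≈ 1.260
Degrees of freedom = 3 − 1 = 2; critical value at α = 0.05 is 5.991.
Since 1.260 < 5.991, we fail to reject the null hypothesis — the data are consistent with the 1:2:1 ratio.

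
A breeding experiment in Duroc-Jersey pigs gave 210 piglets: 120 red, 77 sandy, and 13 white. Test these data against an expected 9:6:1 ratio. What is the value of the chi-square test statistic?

0.070

Under the 9:6:1 hypothesis (Σ ratio = 16, N = 210):
  red: 210 × 9/16 = 118.125
  sandy: 210 × 6/16 = 78.75
  white: 210 × 1/16 = 13.125
χ² = Σ (O − E)² / E
  red: (120 − 118.125)² / 118.125 = 0.0298
  sandy: (77 − 78.75)² / 78.75 = 0.0389
  white: (13 − 13.125)² / 13.125 = 0.0012
χ² = 0.0298 + 0.0389 + 0.0012 = 0.0699 ≈ 0.070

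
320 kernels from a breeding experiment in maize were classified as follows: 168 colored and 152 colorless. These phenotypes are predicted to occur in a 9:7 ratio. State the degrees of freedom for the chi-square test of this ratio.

1

A goodness-of-fit test with 2 phenotype classes has df = 2 − 1 = 1.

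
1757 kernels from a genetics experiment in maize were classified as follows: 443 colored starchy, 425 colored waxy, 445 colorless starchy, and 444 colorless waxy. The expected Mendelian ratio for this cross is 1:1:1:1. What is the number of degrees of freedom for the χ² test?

3

A goodness-of-fit test with 4 phenotype classes has df = 4 − 1 = 3.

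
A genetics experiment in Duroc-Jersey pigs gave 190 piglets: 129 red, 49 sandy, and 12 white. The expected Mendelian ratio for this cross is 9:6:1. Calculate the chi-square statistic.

11.530

Expected counts for N = 190 under a 9:6:1 ratio (total parts = 16):
  red: 190 × 9/16 = 106.875
  sandy: 190 × 6/16 = 71.25
  white: 190 × 1/16 = 11.875
χ² = Σ (O − E)² / E
  red: (129 − 106.875)² / 106.875 = 4.5803
  sandy: (49 − 71.25)² / 71.25 = 6.9482
  white: (12 − 11.875)² / 11.875 = 0.0013
χ² = 4.5803 + 6.9482 + 0.0013 = 11.5298 ≈ 11.530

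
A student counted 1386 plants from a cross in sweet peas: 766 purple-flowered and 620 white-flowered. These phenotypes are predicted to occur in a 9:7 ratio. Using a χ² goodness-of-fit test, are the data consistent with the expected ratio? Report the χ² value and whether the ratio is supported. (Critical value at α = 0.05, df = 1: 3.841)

The 9:7 ratio has 16 parts, so with N = 1386 the expected counts are:
  purple-flowered: 1386 × 9/16 = 779.625
  white-flowered: 1386 × 7/16 = 606.375
χ² = Σ (O − E)² / E
  purple-flowered: (766 − 779.625)² / 779.625 = 0.2381
  white-flowered: (620 − 606.375)² / 606.375 = 0.3061
χ² = 0.2381 + 0.3061 = 0.5442 ≈ 0.544
Degrees of freedom = 2 − 1 = 1; critical value at α = 0.05 is 3.841.
Since 0.544 < 3.841, we fail to reject the null hypothesis — the data are consistent with the 9:7 ratio.

0.544; consistent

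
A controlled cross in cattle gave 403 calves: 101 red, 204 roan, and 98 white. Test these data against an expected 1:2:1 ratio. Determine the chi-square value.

0.107

The 1:2:1 ratio has 4 parts, so with N = 403 the expected counts are:
  red: 403 × 1/4 = 100.75
  roan: 403 × 2/4 = 201.5
  white: 403 × 1/4 = 100.75
χ² = Σ (O − E)² / E
  red: (101 − 100.75)² / 100.75 = 0.0006
  roan: (204 − 201.5)² / 201.5 = 0.0310
  white: (98 − 100.75)² / 100.75 = 0.0751
χ² = 0.0006 + 0.0310 + 0.0751 = 0.1067 ≈ 0.107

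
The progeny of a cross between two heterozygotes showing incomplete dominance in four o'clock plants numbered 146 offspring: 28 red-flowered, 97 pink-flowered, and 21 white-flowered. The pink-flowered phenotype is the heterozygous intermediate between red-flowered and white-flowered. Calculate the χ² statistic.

16.452

With incomplete dominance, a heterozygote × heterozygote cross gives a 1:2:1 phenotypic ratio.
The 1:2:1 ratio has 4 parts, so with N = 146 the expected counts are:
  red-flowered: 146 × 1/4 = 36.5
  pink-flowered: 146 × 2/4 = 73
  white-flowered: 146 × 1/4 = 36.5
χ² = Σ (O − E)² / E
  red-flowered: (28 − 36.5)² / 36.5 = 1.9795
  pink-flowered: (97 − 73)² / 73 = 7.8904
  white-flowered: (21 − 36.5)² / 36.5 = 6.5822
χ² = 1.9795 + 7.8904 + 6.5822 = 16.4521 ≈ 16.452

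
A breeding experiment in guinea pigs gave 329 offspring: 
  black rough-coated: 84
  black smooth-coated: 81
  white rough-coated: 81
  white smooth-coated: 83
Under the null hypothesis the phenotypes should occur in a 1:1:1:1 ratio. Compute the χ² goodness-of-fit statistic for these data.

Total ratio parts = 4. Expected numbers out of 329:
  black rough-coated: 329 × 1/4 = 82.25
  black smooth-coated: 329 × 1/4 = 82.25
  white rough-coated: 329 × 1/4 = 82.25
  white smooth-coated: 329 × 1/4 = 82.25
χ² = Σ (O − E)² / E
  black rough-coated: (84 − 82.25)² / 82.25 = 0.0372
  black smooth-coated: (81 − 82.25)² / 82.25 = 0.0190
  white rough-coated: (81 − 82.25)² / 82.25 = 0.0190
  white smooth-coated: (83 − 82.25)² / 82.25 = 0.0068
χ² = 0.0372 + 0.0190 + 0.0190 + 0.0068 = 0.082

0.082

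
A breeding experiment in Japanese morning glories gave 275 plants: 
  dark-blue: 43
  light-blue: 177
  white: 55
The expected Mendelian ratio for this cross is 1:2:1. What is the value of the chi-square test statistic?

Under the 1:2:1 hypothesis (Σ ratio = 4, N = 275):
  dark-blue: 275 × 1/4 = 68.75
  light-blue: 275 × 2/4 = 137.5
  white: 275 × 1/4 = 68.75
χ² = Σ (O − E)² / E
  dark-blue: (43 − 68.75)² / 68.75 = 9.6445
  light-blue: (177 − 137.5)² / 137.5 = 11.3473
  white: (55 − 68.75)² / 68.75 = 2.7500
χ² = 9.6445 + 11.3473 + 2.7500 = 23.7418 ≈ 23.742

23.742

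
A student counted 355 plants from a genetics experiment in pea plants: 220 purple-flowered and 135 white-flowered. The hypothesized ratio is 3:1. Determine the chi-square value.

32.136

Total ratio parts = 4. Expected numbers out of 355:
  purple-flowered: 355 × 3/4 = 266.25
  white-flowered: 355 × 1/4 = 88.75
χ² = Σ (O − E)² / E
  purple-flowered: (220 − 266.25)² / 266.25 = 8.0340
  white-flowered: (135 − 88.75)² / 88.75 = 24.1021
χ² = 8.0340 + 24.1021 = 32.1361 ≈ 32.136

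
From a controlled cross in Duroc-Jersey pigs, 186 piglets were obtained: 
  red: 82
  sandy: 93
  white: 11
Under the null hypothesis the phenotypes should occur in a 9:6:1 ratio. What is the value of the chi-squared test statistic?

The 9:6:1 ratio has 16 parts, so with N = 186 the expected counts are:
  red: 186 × 9/16 = 104.625
  sandy: 186 × 6/16 = 69.75
  white: 186 × 1/16 = 11.625
χ² = Σ (O − E)² / E
  red: (82 − 104.625)² / 104.625 = 4.8926
  sandy: (93 − 69.75)² / 69.75 = 7.7500
  white: (11 − 11.625)² / 11.625 = 0.0336
χ² = 4.8926 + 7.7500 + 0.0336 = 12.6762 ≈ 12.676

12.676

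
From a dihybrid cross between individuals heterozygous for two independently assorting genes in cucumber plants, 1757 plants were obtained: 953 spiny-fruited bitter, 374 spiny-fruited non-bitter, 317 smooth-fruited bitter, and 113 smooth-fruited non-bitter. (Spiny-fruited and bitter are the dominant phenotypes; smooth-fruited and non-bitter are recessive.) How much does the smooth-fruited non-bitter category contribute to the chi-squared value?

0.093

A dihybrid F₂ with independent assortment and complete dominance at both loci gives a 9:3:3:1 phenotypic ratio.
Expected counts for N = 1757 under a 9:3:3:1 ratio (total parts = 16):
  spiny-fruited bitter: 1757 × 9/16 = 988.3125
  spiny-fruited non-bitter: 1757 × 3/16 = 329.4375
  smooth-fruited bitter: 1757 × 3/16 = 329.4375
  smooth-fruited non-bitter: 1757 × 1/16 = 109.8125
Contribution of smooth-fruited non-bitter: (113 − 109.8125)² / 109.8125 = 0.0925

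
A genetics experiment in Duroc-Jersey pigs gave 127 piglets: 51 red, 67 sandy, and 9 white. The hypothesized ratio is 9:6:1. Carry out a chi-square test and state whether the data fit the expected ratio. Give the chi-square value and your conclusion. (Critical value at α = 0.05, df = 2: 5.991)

Expected counts for N = 127 under a 9:6:1 ratio (total parts = 16):
  red: 127 × 9/16 = 71.4375
  sandy: 127 × 6/16 = 47.625
  white: 127 × 1/16 = 7.9375
χ² = Σ (O − E)² / E
  red: (51 − 71.4375)² / 71.4375 = 5.8469
  sandy: (67 − 47.625)² / 47.625 = 7.8822
  white: (9 − 7.9375)² / 7.9375 = 0.1422
χ² = 5.8469 + 7.8822 + 0.1422 = 13.8713 ≈ 13.871
Degrees of freedom = 3 − 1 = 2; critical value at α = 0.05 is 5.991.
Since 13.871 > 5.991, we reject the null hypothesis — the data do not fit the 9:6:1 ratio.

13.871; not consistent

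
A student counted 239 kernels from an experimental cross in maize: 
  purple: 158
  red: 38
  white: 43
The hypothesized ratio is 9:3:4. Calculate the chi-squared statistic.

9.861

The 9:3:4 ratio has 16 parts, so with N = 239 the expected counts are:
  purple: 239 × 9/16 = 134.4375
  red: 239 × 3/16 = 44.8125
  white: 239 × 4/16 = 59.75
χ² = Σ (O − E)² / E
  purple: (158 − 134.4375)² / 134.4375 = 4.1297
  red: (38 − 44.8125)² / 44.8125 = 1.0357
  white: (43 − 59.75)² / 59.75 = 4.6956
χ² = 4.1297 + 1.0357 + 4.6956 = 9.861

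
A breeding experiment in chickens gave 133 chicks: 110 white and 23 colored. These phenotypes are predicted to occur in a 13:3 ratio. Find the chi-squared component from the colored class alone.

0.151

Under the 13:3 hypothesis (Σ ratio = 16, N = 133):
  white: 133 × 13/16 = 108.0625
  colored: 133 × 3/16 = 24.9375
Contribution of colored: (23 − 24.9375)² / 24.9375 = 0.1505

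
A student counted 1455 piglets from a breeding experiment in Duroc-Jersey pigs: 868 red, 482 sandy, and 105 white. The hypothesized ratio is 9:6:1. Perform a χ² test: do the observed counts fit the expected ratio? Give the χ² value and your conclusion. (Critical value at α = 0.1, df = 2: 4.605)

Expected counts for N = 1455 under a 9:6:1 ratio (total parts = 16):
  red: 1455 × 9/16 = 818.4375
  sandy: 1455 × 6/16 = 545.625
  white: 1455 × 1/16 = 90.9375
χ² = Σ (O − E)² / E
  red: (868 − 818.4375)² / 818.4375 = 3.0014
  sandy: (482 − 545.625)² / 545.625 = 7.4193
  white: (105 − 90.9375)² / 90.9375 = 2.1746
χ² = 3.0014 + 7.4193 + 2.1746 = 12.5953 ≈ 12.595
Degrees of freedom = 3 − 1 = 2; critical value at α = 0.1 is 4.605.
Since 12.595 > 4.605, we reject the null hypothesis — the data do not fit the 9:6:1 ratio.

12.595; not consistent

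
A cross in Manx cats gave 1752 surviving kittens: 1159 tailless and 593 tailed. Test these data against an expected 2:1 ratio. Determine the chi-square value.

0.208

Under the 2:1 hypothesis (Σ ratio = 3, N = 1752):
  tailless: 1752 × 2/3 = 1168
  tailed: 1752 × 1/3 = 584
χ² = Σ (O − E)² / E
  tailless: (1159 − 1168)² / 1168 = 0.0693
  tailed: (593 − 584)² / 584 = 0.1387
χ² = 0.0693 + 0.1387 = 0.208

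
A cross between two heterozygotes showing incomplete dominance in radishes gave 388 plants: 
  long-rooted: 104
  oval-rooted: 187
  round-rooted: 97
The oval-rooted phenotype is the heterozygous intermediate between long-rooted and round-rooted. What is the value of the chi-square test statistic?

0.758

With incomplete dominance, a heterozygote × heterozygote cross gives a 1:2:1 phenotypic ratio.
Total ratio parts = 4. Expected numbers out of 388:
  long-rooted: 388 × 1/4 = 97
  oval-rooted: 388 × 2/4 = 194
  round-rooted: 388 × 1/4 = 97
χ² = Σ (O − E)² / E
  long-rooted: (104 − 97)² / 97 = 0.5052
  oval-rooted: (187 − 194)² / 194 = 0.2526
  round-rooted: (97 − 97)² / 97 = 0.0000
χ² = 0.5052 + 0.2526 + 0.0000 = 0.7578 ≈ 0.758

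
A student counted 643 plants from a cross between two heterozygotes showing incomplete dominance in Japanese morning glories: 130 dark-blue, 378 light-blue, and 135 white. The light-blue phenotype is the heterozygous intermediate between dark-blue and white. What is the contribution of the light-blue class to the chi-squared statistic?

9.929

With incomplete dominance, a heterozygote × heterozygote cross gives a 1:2:1 phenotypic ratio.
The 1:2:1 ratio has 4 parts, so with N = 643 the expected counts are:
  dark-blue: 643 × 1/4 = 160.75
  light-blue: 643 × 2/4 = 321.5
  white: 643 × 1/4 = 160.75
Contribution of light-blue: (378 − 321.5)² / 321.5 = 9.9292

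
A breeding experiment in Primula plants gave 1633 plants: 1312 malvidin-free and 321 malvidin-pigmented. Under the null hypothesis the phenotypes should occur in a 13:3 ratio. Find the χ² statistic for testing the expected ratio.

0.882

Total ratio parts = 16. Expected numbers out of 1633:
  malvidin-free: 1633 × 13/16 = 1326.8125
  malvidin-pigmented: 1633 × 3/16 = 306.1875
χ² = Σ (O − E)² / E
  malvidin-free: (1312 − 1326.8125)² / 1326.8125 = 0.1654
  malvidin-pigmented: (321 − 306.1875)² / 306.1875 = 0.7166
χ² = 0.1654 + 0.7166 = 0.882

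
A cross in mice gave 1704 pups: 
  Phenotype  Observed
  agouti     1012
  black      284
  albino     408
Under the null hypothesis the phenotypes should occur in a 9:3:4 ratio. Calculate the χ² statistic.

Under the 9:3:4 hypothesis (Σ ratio = 16, N = 1704):
  agouti: 1704 × 9/16 = 958.5
  black: 1704 × 3/16 = 319.5
  albino: 1704 × 4/16 = 426
χ² = Σ (O − E)² / E
  agouti: (1012 − 958.5)² / 958.5 = 2.9862
  black: (284 − 319.5)² / 319.5 = 3.9444
  albino: (408 − 426)² / 426 = 0.7606
χ² = 2.9862 + 3.9444 + 0.7606 = 7.6912 ≈ 7.691

7.691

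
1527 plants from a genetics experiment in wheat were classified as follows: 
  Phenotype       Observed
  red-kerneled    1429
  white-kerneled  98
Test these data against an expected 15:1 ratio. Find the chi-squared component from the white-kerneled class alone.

0.069

Expected counts for N = 1527 under a 15:1 ratio (total parts = 16):
  red-kerneled: 1527 × 15/16 = 1431.5625
  white-kerneled: 1527 × 1/16 = 95.4375
Contribution of white-kerneled: (98 − 95.4375)² / 95.4375 = 0.0688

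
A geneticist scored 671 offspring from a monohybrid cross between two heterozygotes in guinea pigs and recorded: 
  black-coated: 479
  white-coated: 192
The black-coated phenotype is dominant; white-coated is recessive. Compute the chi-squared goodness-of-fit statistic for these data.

4.674

For a monohybrid cross between heterozygotes with complete dominance, the expected phenotypic ratio is 3:1.
Expected counts for N = 671 under a 3:1 ratio (total parts = 4):
  black-coated: 671 × 3/4 = 503.25
  white-coated: 671 × 1/4 = 167.75
χ² = Σ (O − E)² / E
  black-coated: (479 − 503.25)² / 503.25 = 1.1685
  white-coated: (192 − 167.75)² / 167.75 = 3.5056
χ² = 1.1685 + 3.5056 = 4.6741 ≈ 4.674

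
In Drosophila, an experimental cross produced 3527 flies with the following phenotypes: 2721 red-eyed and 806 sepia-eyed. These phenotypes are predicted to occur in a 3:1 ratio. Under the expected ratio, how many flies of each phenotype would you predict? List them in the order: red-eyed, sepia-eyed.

The 3:1 ratio has 4 parts, so with N = 3527 the expected counts are:
  red-eyed: 3527 × 3/4 = 2645.25
  sepia-eyed: 3527 × 1/4 = 881.75

2645.25, 881.75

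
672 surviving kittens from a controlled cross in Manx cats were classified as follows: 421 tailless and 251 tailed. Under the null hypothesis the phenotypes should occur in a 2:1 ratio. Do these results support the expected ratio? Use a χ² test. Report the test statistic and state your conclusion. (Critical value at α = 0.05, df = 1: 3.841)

4.882; not consistent

Expected counts for N = 672 under a 2:1 ratio (total parts = 3):
  tailless: 672 × 2/3 = 448
  tailed: 672 × 1/3 = 224
χ² = Σ (O − E)² / E
  tailless: (421 − 448)² / 448 = 1.6272
  tailed: (251 − 224)² / 224 = 3.2545
χ² = 1.6272 + 3.2545 = 4.8817 ≈ 4.882
Degrees of freedom = 2 − 1 = 1; critical value at α = 0.05 is 3.841.
Since 4.882 > 3.841, we reject the null hypothesis — the data do not fit the 2:1 ratio.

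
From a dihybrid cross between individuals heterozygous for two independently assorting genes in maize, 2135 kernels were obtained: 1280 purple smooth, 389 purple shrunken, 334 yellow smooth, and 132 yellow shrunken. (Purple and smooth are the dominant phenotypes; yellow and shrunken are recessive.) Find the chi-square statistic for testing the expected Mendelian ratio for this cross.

A dihybrid F₂ with independent assortment and complete dominance at both loci gives a 9:3:3:1 phenotypic ratio.
The 9:3:3:1 ratio has 16 parts, so with N = 2135 the expected counts are:
  purple smooth: 2135 × 9/16 = 1200.9375
  purple shrunken: 2135 × 3/16 = 400.3125
  yellow smooth: 2135 × 3/16 = 400.3125
  yellow shrunken: 2135 × 1/16 = 133.4375
χ² = Σ (O − E)² / E
  purple smooth: (1280 − 1200.9375)² / 1200.9375 = 5.2050
  purple shrunken: (389 − 400.3125)² / 400.3125 = 0.3197
  yellow smooth: (334 − 400.3125)² / 400.3125 = 10.9848
  yellow shrunken: (132 − 133.4375)² / 133.4375 = 0.0155
χ² = 5.2050 + 0.3197 + 10.9848 + 0.0155 = 16.525

16.525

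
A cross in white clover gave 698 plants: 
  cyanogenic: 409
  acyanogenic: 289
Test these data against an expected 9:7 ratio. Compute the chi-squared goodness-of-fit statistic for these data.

Expected counts for N = 698 under a 9:7 ratio (total parts = 16):
  cyanogenic: 698 × 9/16 = 392.625
  acyanogenic: 698 × 7/16 = 305.375
χ² = Σ (O − E)² / E
  cyanogenic: (409 − 392.625)² / 392.625 = 0.6829
  acyanogenic: (289 − 305.375)² / 305.375 = 0.8781
χ² = 0.6829 + 0.8781 = 1.561

1.561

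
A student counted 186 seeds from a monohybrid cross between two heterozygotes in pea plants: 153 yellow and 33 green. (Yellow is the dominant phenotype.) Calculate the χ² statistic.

5.226

For a monohybrid cross between heterozygotes with complete dominance, the expected phenotypic ratio is 3:1.
Under the 3:1 hypothesis (Σ ratio = 4, N = 186):
  yellow: 186 × 3/4 = 139.5
  green: 186 × 1/4 = 46.5
χ² = Σ (O − E)² / E
  yellow: (153 − 139.5)² / 139.5 = 1.3065
  green: (33 − 46.5)² / 46.5 = 3.9194
χ² = 1.3065 + 3.9194 = 5.2259 ≈ 5.226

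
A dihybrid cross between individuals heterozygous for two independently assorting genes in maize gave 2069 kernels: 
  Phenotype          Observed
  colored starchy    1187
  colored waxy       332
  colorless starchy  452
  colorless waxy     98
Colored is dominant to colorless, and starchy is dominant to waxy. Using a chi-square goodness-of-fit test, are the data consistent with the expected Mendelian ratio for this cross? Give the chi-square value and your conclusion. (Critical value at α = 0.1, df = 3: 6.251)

26.689; not consistent

A dihybrid F₂ with independent assortment and complete dominance at both loci gives a 9:3:3:1 phenotypic ratio.
Under the 9:3:3:1 hypothesis (Σ ratio = 16, N = 2069):
  colored starchy: 2069 × 9/16 = 1163.8125
  colored waxy: 2069 × 3/16 = 387.9375
  colorless starchy: 2069 × 3/16 = 387.9375
  colorless waxy: 2069 × 1/16 = 129.3125
χ² = Σ (O − E)² / E
  colored starchy: (1187 − 1163.8125)² / 1163.8125 = 0.4620
  colored waxy: (332 − 387.9375)² / 387.9375 = 8.0657
  colorless starchy: (452 − 387.9375)² / 387.9375 = 10.5790
  colorless waxy: (98 − 129.3125)² / 129.3125 = 7.5822
χ² = 0.4620 + 8.0657 + 10.5790 + 7.5822 = 26.6889 ≈ 26.689
Degrees of freedom = 4 − 1 = 3; critical value at α = 0.1 is 6.251.
Since 26.689 > 6.251, we reject the null hypothesis — the data do not fit the 9:3:3:1 ratio.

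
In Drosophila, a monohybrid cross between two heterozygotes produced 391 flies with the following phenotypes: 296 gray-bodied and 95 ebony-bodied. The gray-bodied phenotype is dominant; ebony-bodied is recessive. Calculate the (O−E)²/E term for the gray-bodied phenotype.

For a monohybrid cross between heterozygotes with complete dominance, the expected phenotypic ratio is 3:1.
Expected counts for N = 391 under a 3:1 ratio (total parts = 4):
  gray-bodied: 391 × 3/4 = 293.25
  ebony-bodied: 391 × 1/4 = 97.75
Contribution of gray-bodied: (296 − 293.25)² / 293.25 = 0.0258

0.026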